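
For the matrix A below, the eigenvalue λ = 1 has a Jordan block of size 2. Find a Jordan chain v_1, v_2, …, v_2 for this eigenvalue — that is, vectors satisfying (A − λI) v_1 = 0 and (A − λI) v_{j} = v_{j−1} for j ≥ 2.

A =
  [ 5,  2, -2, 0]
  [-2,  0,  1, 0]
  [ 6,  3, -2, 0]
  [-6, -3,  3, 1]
A Jordan chain for λ = 1 of length 2:
v_1 = (4, -2, 6, -6)ᵀ
v_2 = (1, 0, 0, 0)ᵀ

Let N = A − (1)·I. We want v_2 with N^2 v_2 = 0 but N^1 v_2 ≠ 0; then v_{j-1} := N · v_j for j = 2, …, 2.

Pick v_2 = (1, 0, 0, 0)ᵀ.
Then v_1 = N · v_2 = (4, -2, 6, -6)ᵀ.

Sanity check: (A − (1)·I) v_1 = (0, 0, 0, 0)ᵀ = 0. ✓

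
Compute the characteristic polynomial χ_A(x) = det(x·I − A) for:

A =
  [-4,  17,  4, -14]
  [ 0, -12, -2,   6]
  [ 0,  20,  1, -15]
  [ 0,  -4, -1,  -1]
x^4 + 16*x^3 + 96*x^2 + 256*x + 256

Expanding det(x·I − A) (e.g. by cofactor expansion or by noting that A is similar to its Jordan form J, which has the same characteristic polynomial as A) gives
  χ_A(x) = x^4 + 16*x^3 + 96*x^2 + 256*x + 256
which factors as (x + 4)^4. The eigenvalues (with algebraic multiplicities) are λ = -4 with multiplicity 4.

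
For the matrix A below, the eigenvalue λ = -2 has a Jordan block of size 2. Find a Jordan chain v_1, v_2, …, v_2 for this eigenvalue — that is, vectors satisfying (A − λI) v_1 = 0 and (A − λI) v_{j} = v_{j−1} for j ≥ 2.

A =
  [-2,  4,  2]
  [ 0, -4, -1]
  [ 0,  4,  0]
A Jordan chain for λ = -2 of length 2:
v_1 = (4, -2, 4)ᵀ
v_2 = (0, 1, 0)ᵀ

Let N = A − (-2)·I. We want v_2 with N^2 v_2 = 0 but N^1 v_2 ≠ 0; then v_{j-1} := N · v_j for j = 2, …, 2.

Pick v_2 = (0, 1, 0)ᵀ.
Then v_1 = N · v_2 = (4, -2, 4)ᵀ.

Sanity check: (A − (-2)·I) v_1 = (0, 0, 0)ᵀ = 0. ✓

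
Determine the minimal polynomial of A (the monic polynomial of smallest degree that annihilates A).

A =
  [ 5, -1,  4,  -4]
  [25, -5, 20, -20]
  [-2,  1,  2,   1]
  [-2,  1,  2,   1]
x^3 - 3*x^2

The characteristic polynomial is χ_A(x) = x^3*(x - 3), so the eigenvalues are known. The minimal polynomial is
  m_A(x) = Π_λ (x − λ)^{k_λ}
where k_λ is the size of the *largest* Jordan block for λ (equivalently, the smallest k with (A − λI)^k v = 0 for every generalised eigenvector v of λ).

  λ = 0: largest Jordan block has size 2, contributing (x − 0)^2
  λ = 3: largest Jordan block has size 1, contributing (x − 3)

So m_A(x) = x^2*(x - 3) = x^3 - 3*x^2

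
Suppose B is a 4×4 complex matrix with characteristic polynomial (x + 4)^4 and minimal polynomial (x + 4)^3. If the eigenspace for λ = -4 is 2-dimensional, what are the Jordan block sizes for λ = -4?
Block sizes for λ = -4: [3, 1]

Step 1 — from the characteristic polynomial, algebraic multiplicity of λ = -4 is 4. From dim ker(B − (-4)·I) = 2, there are exactly 2 Jordan blocks for λ = -4.
Step 2 — from the minimal polynomial, the factor (x + 4)^3 tells us the largest block for λ = -4 has size 3.
Step 3 — with total size 4, 2 blocks, and largest block 3, the block sizes (in nonincreasing order) are [3, 1].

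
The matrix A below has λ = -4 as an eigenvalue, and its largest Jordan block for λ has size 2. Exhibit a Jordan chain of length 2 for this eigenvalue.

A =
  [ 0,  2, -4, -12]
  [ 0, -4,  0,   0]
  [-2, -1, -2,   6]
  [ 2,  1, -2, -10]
A Jordan chain for λ = -4 of length 2:
v_1 = (4, 0, -2, 2)ᵀ
v_2 = (1, 0, 0, 0)ᵀ

Let N = A − (-4)·I. We want v_2 with N^2 v_2 = 0 but N^1 v_2 ≠ 0; then v_{j-1} := N · v_j for j = 2, …, 2.

Pick v_2 = (1, 0, 0, 0)ᵀ.
Then v_1 = N · v_2 = (4, 0, -2, 2)ᵀ.

Sanity check: (A − (-4)·I) v_1 = (0, 0, 0, 0)ᵀ = 0. ✓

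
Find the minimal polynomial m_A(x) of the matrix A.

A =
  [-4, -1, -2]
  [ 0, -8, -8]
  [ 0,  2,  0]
x^2 + 8*x + 16

The characteristic polynomial is χ_A(x) = (x + 4)^3, so the eigenvalues are known. The minimal polynomial is
  m_A(x) = Π_λ (x − λ)^{k_λ}
where k_λ is the size of the *largest* Jordan block for λ (equivalently, the smallest k with (A − λI)^k v = 0 for every generalised eigenvector v of λ).

  λ = -4: largest Jordan block has size 2, contributing (x + 4)^2

So m_A(x) = (x + 4)^2 = x^2 + 8*x + 16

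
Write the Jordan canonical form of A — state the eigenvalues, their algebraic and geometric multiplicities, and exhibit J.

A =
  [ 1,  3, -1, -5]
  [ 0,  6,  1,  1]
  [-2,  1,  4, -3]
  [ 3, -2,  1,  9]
J_3(5) ⊕ J_1(5)

The characteristic polynomial is
  det(x·I − A) = x^4 - 20*x^3 + 150*x^2 - 500*x + 625 = (x - 5)^4

Eigenvalues and multiplicities (the geometric multiplicity of λ is n − rank(A − λI), which equals the number of Jordan blocks for λ):
  λ = 5: algebraic multiplicity = 4, geometric multiplicity = 2

Determining the block sizes for each eigenvalue:
  λ = 5: with am = 4 and gm = 2, the partition is not yet determined (e.g. several partitions of 4 into 2 parts exist). Let N = A − (5)·I. Computing rank(N^1) = 2, rank(N^2) = 1, rank(N^3) = 0; the number of blocks of size ≥ j is rank(N^{j−1}) − rank(N^j), giving [2, 1, 1]. So we have 1 block(s) of size 3, 1 block(s) of size 1 → block sizes [3, 1]

Assembling the blocks gives a Jordan form
J =
  [5, 1, 0, 0]
  [0, 5, 1, 0]
  [0, 0, 5, 0]
  [0, 0, 0, 5]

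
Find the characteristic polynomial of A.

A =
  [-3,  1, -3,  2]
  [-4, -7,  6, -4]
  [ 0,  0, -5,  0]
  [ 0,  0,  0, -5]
x^4 + 20*x^3 + 150*x^2 + 500*x + 625

Expanding det(x·I − A) (e.g. by cofactor expansion or by noting that A is similar to its Jordan form J, which has the same characteristic polynomial as A) gives
  χ_A(x) = x^4 + 20*x^3 + 150*x^2 + 500*x + 625
which factors as (x + 5)^4. The eigenvalues (with algebraic multiplicities) are λ = -5 with multiplicity 4.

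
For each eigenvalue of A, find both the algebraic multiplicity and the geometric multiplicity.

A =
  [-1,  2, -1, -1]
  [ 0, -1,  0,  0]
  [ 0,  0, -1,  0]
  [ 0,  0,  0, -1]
λ = -1: alg = 4, geom = 3

Step 1 — factor the characteristic polynomial to read off the algebraic multiplicities:
  χ_A(x) = (x + 1)^4

Step 2 — compute geometric multiplicities via the rank-nullity identity g(λ) = n − rank(A − λI):
  rank(A − (-1)·I) = 1, so dim ker(A − (-1)·I) = n − 1 = 3

Summary:
  λ = -1: algebraic multiplicity = 4, geometric multiplicity = 3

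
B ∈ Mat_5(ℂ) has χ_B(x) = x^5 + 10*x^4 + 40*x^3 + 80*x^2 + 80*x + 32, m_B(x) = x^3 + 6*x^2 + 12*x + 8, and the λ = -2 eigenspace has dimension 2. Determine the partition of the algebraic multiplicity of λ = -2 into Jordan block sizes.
Block sizes for λ = -2: [3, 2]

Step 1 — from the characteristic polynomial, algebraic multiplicity of λ = -2 is 5. From dim ker(B − (-2)·I) = 2, there are exactly 2 Jordan blocks for λ = -2.
Step 2 — from the minimal polynomial, the factor (x + 2)^3 tells us the largest block for λ = -2 has size 3.
Step 3 — with total size 5, 2 blocks, and largest block 3, the block sizes (in nonincreasing order) are [3, 2].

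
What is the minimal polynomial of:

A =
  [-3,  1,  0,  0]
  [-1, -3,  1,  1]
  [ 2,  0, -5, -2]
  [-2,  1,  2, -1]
x^3 + 9*x^2 + 27*x + 27

The characteristic polynomial is χ_A(x) = (x + 3)^4, so the eigenvalues are known. The minimal polynomial is
  m_A(x) = Π_λ (x − λ)^{k_λ}
where k_λ is the size of the *largest* Jordan block for λ (equivalently, the smallest k with (A − λI)^k v = 0 for every generalised eigenvector v of λ).

  λ = -3: largest Jordan block has size 3, contributing (x + 3)^3

So m_A(x) = (x + 3)^3 = x^3 + 9*x^2 + 27*x + 27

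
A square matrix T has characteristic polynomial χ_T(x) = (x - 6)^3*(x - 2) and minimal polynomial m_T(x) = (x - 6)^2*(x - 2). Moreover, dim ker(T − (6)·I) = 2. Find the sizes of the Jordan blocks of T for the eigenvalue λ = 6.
Block sizes for λ = 6: [2, 1]

Step 1 — from the characteristic polynomial, algebraic multiplicity of λ = 6 is 3. From dim ker(T − (6)·I) = 2, there are exactly 2 Jordan blocks for λ = 6.
Step 2 — from the minimal polynomial, the factor (x − 6)^2 tells us the largest block for λ = 6 has size 2.
Step 3 — with total size 3, 2 blocks, and largest block 2, the block sizes (in nonincreasing order) are [2, 1].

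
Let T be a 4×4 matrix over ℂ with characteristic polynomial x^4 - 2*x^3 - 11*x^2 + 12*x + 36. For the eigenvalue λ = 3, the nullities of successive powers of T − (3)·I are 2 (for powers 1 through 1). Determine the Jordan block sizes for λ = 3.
Block sizes for λ = 3: [1, 1]

From the dimensions of kernels of powers, the number of Jordan blocks of size at least j is d_j − d_{j−1} where d_j = dim ker(N^j) (with d_0 = 0). Computing the differences gives [2].
The number of blocks of size exactly k is (#blocks of size ≥ k) − (#blocks of size ≥ k + 1), so the partition is: 2 block(s) of size 1.
In nonincreasing order the block sizes are [1, 1].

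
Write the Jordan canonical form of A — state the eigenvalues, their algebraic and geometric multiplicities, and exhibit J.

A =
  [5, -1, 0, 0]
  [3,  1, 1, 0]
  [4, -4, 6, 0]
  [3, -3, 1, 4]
J_3(4) ⊕ J_1(4)

The characteristic polynomial is
  det(x·I − A) = x^4 - 16*x^3 + 96*x^2 - 256*x + 256 = (x - 4)^4

Eigenvalues and multiplicities (the geometric multiplicity of λ is n − rank(A − λI), which equals the number of Jordan blocks for λ):
  λ = 4: algebraic multiplicity = 4, geometric multiplicity = 2

Determining the block sizes for each eigenvalue:
  λ = 4: with am = 4 and gm = 2, the partition is not yet determined (e.g. several partitions of 4 into 2 parts exist). Let N = A − (4)·I. Computing rank(N^1) = 2, rank(N^2) = 1, rank(N^3) = 0; the number of blocks of size ≥ j is rank(N^{j−1}) − rank(N^j), giving [2, 1, 1]. So we have 1 block(s) of size 3, 1 block(s) of size 1 → block sizes [3, 1]

Assembling the blocks gives a Jordan form
J =
  [4, 1, 0, 0]
  [0, 4, 1, 0]
  [0, 0, 4, 0]
  [0, 0, 0, 4]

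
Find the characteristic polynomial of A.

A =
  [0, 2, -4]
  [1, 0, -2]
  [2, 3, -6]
x^3 + 6*x^2 + 12*x + 8

Expanding det(x·I − A) (e.g. by cofactor expansion or by noting that A is similar to its Jordan form J, which has the same characteristic polynomial as A) gives
  χ_A(x) = x^3 + 6*x^2 + 12*x + 8
which factors as (x + 2)^3. The eigenvalues (with algebraic multiplicities) are λ = -2 with multiplicity 3.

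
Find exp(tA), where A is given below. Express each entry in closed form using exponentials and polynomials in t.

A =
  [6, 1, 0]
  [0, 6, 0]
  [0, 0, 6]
e^{tA} =
  [exp(6*t), t*exp(6*t), 0]
  [0, exp(6*t), 0]
  [0, 0, exp(6*t)]

Strategy: write A = P · J · P⁻¹ where J is a Jordan canonical form, so e^{tA} = P · e^{tJ} · P⁻¹, and e^{tJ} can be computed block-by-block.

A has Jordan form
J =
  [6, 1, 0]
  [0, 6, 0]
  [0, 0, 6]
(up to reordering of blocks).

Per-block formulas:
  For a 2×2 Jordan block J_2(6): exp(t · J_2(6)) = e^(6t)·(I + t·N), where N is the 2×2 nilpotent shift.
  For a 1×1 block at λ = 6: exp(t · [6]) = [e^(6t)].

After assembling e^{tJ} and conjugating by P, we get:

e^{tA} =
  [exp(6*t), t*exp(6*t), 0]
  [0, exp(6*t), 0]
  [0, 0, exp(6*t)]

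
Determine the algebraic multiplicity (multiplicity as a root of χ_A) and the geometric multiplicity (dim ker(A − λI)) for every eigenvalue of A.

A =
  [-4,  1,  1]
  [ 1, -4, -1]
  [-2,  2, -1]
λ = -3: alg = 3, geom = 2

Step 1 — factor the characteristic polynomial to read off the algebraic multiplicities:
  χ_A(x) = (x + 3)^3

Step 2 — compute geometric multiplicities via the rank-nullity identity g(λ) = n − rank(A − λI):
  rank(A − (-3)·I) = 1, so dim ker(A − (-3)·I) = n − 1 = 2

Summary:
  λ = -3: algebraic multiplicity = 3, geometric multiplicity = 2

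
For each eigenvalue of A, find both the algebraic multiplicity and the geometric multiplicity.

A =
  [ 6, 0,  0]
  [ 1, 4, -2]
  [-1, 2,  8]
λ = 6: alg = 3, geom = 2

Step 1 — factor the characteristic polynomial to read off the algebraic multiplicities:
  χ_A(x) = (x - 6)^3

Step 2 — compute geometric multiplicities via the rank-nullity identity g(λ) = n − rank(A − λI):
  rank(A − (6)·I) = 1, so dim ker(A − (6)·I) = n − 1 = 2

Summary:
  λ = 6: algebraic multiplicity = 3, geometric multiplicity = 2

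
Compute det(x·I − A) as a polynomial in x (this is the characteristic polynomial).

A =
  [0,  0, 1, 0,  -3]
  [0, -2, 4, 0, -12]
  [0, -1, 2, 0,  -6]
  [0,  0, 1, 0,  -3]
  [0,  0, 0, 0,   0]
x^5

Expanding det(x·I − A) (e.g. by cofactor expansion or by noting that A is similar to its Jordan form J, which has the same characteristic polynomial as A) gives
  χ_A(x) = x^5
which factors as x^5. The eigenvalues (with algebraic multiplicities) are λ = 0 with multiplicity 5.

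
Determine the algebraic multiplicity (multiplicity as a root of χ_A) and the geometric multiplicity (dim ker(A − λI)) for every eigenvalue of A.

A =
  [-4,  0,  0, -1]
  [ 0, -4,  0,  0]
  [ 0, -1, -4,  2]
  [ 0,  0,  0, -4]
λ = -4: alg = 4, geom = 2

Step 1 — factor the characteristic polynomial to read off the algebraic multiplicities:
  χ_A(x) = (x + 4)^4

Step 2 — compute geometric multiplicities via the rank-nullity identity g(λ) = n − rank(A − λI):
  rank(A − (-4)·I) = 2, so dim ker(A − (-4)·I) = n − 2 = 2

Summary:
  λ = -4: algebraic multiplicity = 4, geometric multiplicity = 2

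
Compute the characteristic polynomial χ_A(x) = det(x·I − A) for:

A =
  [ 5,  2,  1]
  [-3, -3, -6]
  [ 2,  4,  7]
x^3 - 9*x^2 + 27*x - 27

Expanding det(x·I − A) (e.g. by cofactor expansion or by noting that A is similar to its Jordan form J, which has the same characteristic polynomial as A) gives
  χ_A(x) = x^3 - 9*x^2 + 27*x - 27
which factors as (x - 3)^3. The eigenvalues (with algebraic multiplicities) are λ = 3 with multiplicity 3.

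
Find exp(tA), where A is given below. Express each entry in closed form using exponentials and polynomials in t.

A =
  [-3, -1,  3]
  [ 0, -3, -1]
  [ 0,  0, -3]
e^{tA} =
  [exp(-3*t), -t*exp(-3*t), t^2*exp(-3*t)/2 + 3*t*exp(-3*t)]
  [0, exp(-3*t), -t*exp(-3*t)]
  [0, 0, exp(-3*t)]

Strategy: write A = P · J · P⁻¹ where J is a Jordan canonical form, so e^{tA} = P · e^{tJ} · P⁻¹, and e^{tJ} can be computed block-by-block.

A has Jordan form
J =
  [-3,  1,  0]
  [ 0, -3,  1]
  [ 0,  0, -3]
(up to reordering of blocks).

Per-block formulas:
  For a 3×3 Jordan block J_3(-3): exp(t · J_3(-3)) = e^(-3t)·(I + t·N + (t^2/2)·N^2), where N is the 3×3 nilpotent shift.

After assembling e^{tJ} and conjugating by P, we get:

e^{tA} =
  [exp(-3*t), -t*exp(-3*t), t^2*exp(-3*t)/2 + 3*t*exp(-3*t)]
  [0, exp(-3*t), -t*exp(-3*t)]
  [0, 0, exp(-3*t)]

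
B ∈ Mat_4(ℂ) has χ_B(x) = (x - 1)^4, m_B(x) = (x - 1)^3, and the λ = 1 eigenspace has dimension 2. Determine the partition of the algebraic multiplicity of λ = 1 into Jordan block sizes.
Block sizes for λ = 1: [3, 1]

Step 1 — from the characteristic polynomial, algebraic multiplicity of λ = 1 is 4. From dim ker(B − (1)·I) = 2, there are exactly 2 Jordan blocks for λ = 1.
Step 2 — from the minimal polynomial, the factor (x − 1)^3 tells us the largest block for λ = 1 has size 3.
Step 3 — with total size 4, 2 blocks, and largest block 3, the block sizes (in nonincreasing order) are [3, 1].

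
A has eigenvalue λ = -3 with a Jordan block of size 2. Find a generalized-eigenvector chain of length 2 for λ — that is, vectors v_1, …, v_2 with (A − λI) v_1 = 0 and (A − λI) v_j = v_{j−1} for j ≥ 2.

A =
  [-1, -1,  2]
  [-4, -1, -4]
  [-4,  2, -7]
A Jordan chain for λ = -3 of length 2:
v_1 = (2, -4, -4)ᵀ
v_2 = (1, 0, 0)ᵀ

Let N = A − (-3)·I. We want v_2 with N^2 v_2 = 0 but N^1 v_2 ≠ 0; then v_{j-1} := N · v_j for j = 2, …, 2.

Pick v_2 = (1, 0, 0)ᵀ.
Then v_1 = N · v_2 = (2, -4, -4)ᵀ.

Sanity check: (A − (-3)·I) v_1 = (0, 0, 0)ᵀ = 0. ✓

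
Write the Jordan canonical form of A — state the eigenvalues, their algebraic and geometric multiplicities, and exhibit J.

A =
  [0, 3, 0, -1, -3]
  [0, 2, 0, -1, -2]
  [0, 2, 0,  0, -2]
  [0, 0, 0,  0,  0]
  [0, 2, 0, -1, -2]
J_2(0) ⊕ J_2(0) ⊕ J_1(0)

The characteristic polynomial is
  det(x·I − A) = x^5

Eigenvalues and multiplicities (the geometric multiplicity of λ is n − rank(A − λI), which equals the number of Jordan blocks for λ):
  λ = 0: algebraic multiplicity = 5, geometric multiplicity = 3

Determining the block sizes for each eigenvalue:
  λ = 0: with am = 5 and gm = 3, the partition is not yet determined (e.g. several partitions of 5 into 3 parts exist). Let N = A − (0)·I. Computing rank(N^1) = 2, rank(N^2) = 0; the number of blocks of size ≥ j is rank(N^{j−1}) − rank(N^j), giving [3, 2]. So we have 2 block(s) of size 2, 1 block(s) of size 1 → block sizes [2, 2, 1]

Assembling the blocks gives a Jordan form
J =
  [0, 1, 0, 0, 0]
  [0, 0, 0, 0, 0]
  [0, 0, 0, 1, 0]
  [0, 0, 0, 0, 0]
  [0, 0, 0, 0, 0]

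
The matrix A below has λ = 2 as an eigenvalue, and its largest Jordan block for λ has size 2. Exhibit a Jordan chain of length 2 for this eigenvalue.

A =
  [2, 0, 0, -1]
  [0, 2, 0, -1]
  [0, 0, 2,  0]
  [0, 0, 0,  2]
A Jordan chain for λ = 2 of length 2:
v_1 = (-1, -1, 0, 0)ᵀ
v_2 = (0, 0, 0, 1)ᵀ

Let N = A − (2)·I. We want v_2 with N^2 v_2 = 0 but N^1 v_2 ≠ 0; then v_{j-1} := N · v_j for j = 2, …, 2.

Pick v_2 = (0, 0, 0, 1)ᵀ.
Then v_1 = N · v_2 = (-1, -1, 0, 0)ᵀ.

Sanity check: (A − (2)·I) v_1 = (0, 0, 0, 0)ᵀ = 0. ✓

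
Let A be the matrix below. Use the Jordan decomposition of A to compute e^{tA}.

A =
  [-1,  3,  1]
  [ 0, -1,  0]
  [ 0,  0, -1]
e^{tA} =
  [exp(-t), 3*t*exp(-t), t*exp(-t)]
  [0, exp(-t), 0]
  [0, 0, exp(-t)]

Strategy: write A = P · J · P⁻¹ where J is a Jordan canonical form, so e^{tA} = P · e^{tJ} · P⁻¹, and e^{tJ} can be computed block-by-block.

A has Jordan form
J =
  [-1,  1,  0]
  [ 0, -1,  0]
  [ 0,  0, -1]
(up to reordering of blocks).

Per-block formulas:
  For a 1×1 block at λ = -1: exp(t · [-1]) = [e^(-1t)].
  For a 2×2 Jordan block J_2(-1): exp(t · J_2(-1)) = e^(-1t)·(I + t·N), where N is the 2×2 nilpotent shift.

After assembling e^{tJ} and conjugating by P, we get:

e^{tA} =
  [exp(-t), 3*t*exp(-t), t*exp(-t)]
  [0, exp(-t), 0]
  [0, 0, exp(-t)]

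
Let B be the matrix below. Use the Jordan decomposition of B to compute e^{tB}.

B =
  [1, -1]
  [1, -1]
e^{tB} =
  [t + 1, -t]
  [t, 1 - t]

Strategy: write B = P · J · P⁻¹ where J is a Jordan canonical form, so e^{tB} = P · e^{tJ} · P⁻¹, and e^{tJ} can be computed block-by-block.

B has Jordan form
J =
  [0, 1]
  [0, 0]
(up to reordering of blocks).

Per-block formulas:
  For a 2×2 Jordan block J_2(0): exp(t · J_2(0)) = e^(0t)·(I + t·N), where N is the 2×2 nilpotent shift.

After assembling e^{tJ} and conjugating by P, we get:

e^{tB} =
  [t + 1, -t]
  [t, 1 - t]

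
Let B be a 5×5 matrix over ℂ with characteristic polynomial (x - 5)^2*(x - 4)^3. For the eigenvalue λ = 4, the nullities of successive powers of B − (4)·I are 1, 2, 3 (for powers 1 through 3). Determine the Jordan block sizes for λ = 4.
Block sizes for λ = 4: [3]

From the dimensions of kernels of powers, the number of Jordan blocks of size at least j is d_j − d_{j−1} where d_j = dim ker(N^j) (with d_0 = 0). Computing the differences gives [1, 1, 1].
The number of blocks of size exactly k is (#blocks of size ≥ k) − (#blocks of size ≥ k + 1), so the partition is: 1 block(s) of size 3.
In nonincreasing order the block sizes are [3].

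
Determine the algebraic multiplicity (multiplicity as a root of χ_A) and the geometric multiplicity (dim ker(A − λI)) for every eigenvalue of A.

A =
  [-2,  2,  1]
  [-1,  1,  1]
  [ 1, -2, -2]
λ = -1: alg = 3, geom = 2

Step 1 — factor the characteristic polynomial to read off the algebraic multiplicities:
  χ_A(x) = (x + 1)^3

Step 2 — compute geometric multiplicities via the rank-nullity identity g(λ) = n − rank(A − λI):
  rank(A − (-1)·I) = 1, so dim ker(A − (-1)·I) = n − 1 = 2

Summary:
  λ = -1: algebraic multiplicity = 3, geometric multiplicity = 2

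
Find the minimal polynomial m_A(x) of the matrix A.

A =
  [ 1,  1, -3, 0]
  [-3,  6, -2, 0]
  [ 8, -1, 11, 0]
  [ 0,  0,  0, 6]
x^3 - 18*x^2 + 108*x - 216

The characteristic polynomial is χ_A(x) = (x - 6)^4, so the eigenvalues are known. The minimal polynomial is
  m_A(x) = Π_λ (x − λ)^{k_λ}
where k_λ is the size of the *largest* Jordan block for λ (equivalently, the smallest k with (A − λI)^k v = 0 for every generalised eigenvector v of λ).

  λ = 6: largest Jordan block has size 3, contributing (x − 6)^3

So m_A(x) = (x - 6)^3 = x^3 - 18*x^2 + 108*x - 216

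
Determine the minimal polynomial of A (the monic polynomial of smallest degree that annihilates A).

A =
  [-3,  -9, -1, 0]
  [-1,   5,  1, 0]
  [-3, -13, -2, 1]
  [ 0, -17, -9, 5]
x^4 - 5*x^3 - 9*x^2 + 81*x - 108

The characteristic polynomial is χ_A(x) = (x - 3)^3*(x + 4), so the eigenvalues are known. The minimal polynomial is
  m_A(x) = Π_λ (x − λ)^{k_λ}
where k_λ is the size of the *largest* Jordan block for λ (equivalently, the smallest k with (A − λI)^k v = 0 for every generalised eigenvector v of λ).

  λ = -4: largest Jordan block has size 1, contributing (x + 4)
  λ = 3: largest Jordan block has size 3, contributing (x − 3)^3

So m_A(x) = (x - 3)^3*(x + 4) = x^4 - 5*x^3 - 9*x^2 + 81*x - 108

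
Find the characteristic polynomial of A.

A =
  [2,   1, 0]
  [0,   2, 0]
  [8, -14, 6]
x^3 - 10*x^2 + 28*x - 24

Expanding det(x·I − A) (e.g. by cofactor expansion or by noting that A is similar to its Jordan form J, which has the same characteristic polynomial as A) gives
  χ_A(x) = x^3 - 10*x^2 + 28*x - 24
which factors as (x - 6)*(x - 2)^2. The eigenvalues (with algebraic multiplicities) are λ = 2 with multiplicity 2, λ = 6 with multiplicity 1.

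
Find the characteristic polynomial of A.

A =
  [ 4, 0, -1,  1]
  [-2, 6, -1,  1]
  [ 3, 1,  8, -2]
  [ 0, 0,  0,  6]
x^4 - 24*x^3 + 216*x^2 - 864*x + 1296

Expanding det(x·I − A) (e.g. by cofactor expansion or by noting that A is similar to its Jordan form J, which has the same characteristic polynomial as A) gives
  χ_A(x) = x^4 - 24*x^3 + 216*x^2 - 864*x + 1296
which factors as (x - 6)^4. The eigenvalues (with algebraic multiplicities) are λ = 6 with multiplicity 4.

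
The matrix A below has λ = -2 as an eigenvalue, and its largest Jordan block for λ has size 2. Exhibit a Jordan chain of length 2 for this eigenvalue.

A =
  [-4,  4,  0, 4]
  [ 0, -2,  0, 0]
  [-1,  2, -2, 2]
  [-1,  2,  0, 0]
A Jordan chain for λ = -2 of length 2:
v_1 = (-2, 0, -1, -1)ᵀ
v_2 = (1, 0, 0, 0)ᵀ

Let N = A − (-2)·I. We want v_2 with N^2 v_2 = 0 but N^1 v_2 ≠ 0; then v_{j-1} := N · v_j for j = 2, …, 2.

Pick v_2 = (1, 0, 0, 0)ᵀ.
Then v_1 = N · v_2 = (-2, 0, -1, -1)ᵀ.

Sanity check: (A − (-2)·I) v_1 = (0, 0, 0, 0)ᵀ = 0. ✓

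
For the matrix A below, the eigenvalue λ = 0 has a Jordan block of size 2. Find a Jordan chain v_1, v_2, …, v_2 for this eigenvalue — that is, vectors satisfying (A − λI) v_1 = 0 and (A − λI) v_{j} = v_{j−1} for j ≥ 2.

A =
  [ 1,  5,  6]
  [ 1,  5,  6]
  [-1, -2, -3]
A Jordan chain for λ = 0 of length 2:
v_1 = (1, 1, -1)ᵀ
v_2 = (1, 0, 0)ᵀ

Let N = A − (0)·I. We want v_2 with N^2 v_2 = 0 but N^1 v_2 ≠ 0; then v_{j-1} := N · v_j for j = 2, …, 2.

Pick v_2 = (1, 0, 0)ᵀ.
Then v_1 = N · v_2 = (1, 1, -1)ᵀ.

Sanity check: (A − (0)·I) v_1 = (0, 0, 0)ᵀ = 0. ✓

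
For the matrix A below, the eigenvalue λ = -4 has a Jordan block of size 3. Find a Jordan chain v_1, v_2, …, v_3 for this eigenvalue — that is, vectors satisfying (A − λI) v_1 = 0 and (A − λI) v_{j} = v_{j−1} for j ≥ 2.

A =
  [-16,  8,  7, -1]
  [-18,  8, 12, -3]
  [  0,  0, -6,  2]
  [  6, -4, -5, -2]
A Jordan chain for λ = -4 of length 3:
v_1 = (-6, -18, 12, 12)ᵀ
v_2 = (-12, -18, 0, 6)ᵀ
v_3 = (1, 0, 0, 0)ᵀ

Let N = A − (-4)·I. We want v_3 with N^3 v_3 = 0 but N^2 v_3 ≠ 0; then v_{j-1} := N · v_j for j = 3, …, 2.

Pick v_3 = (1, 0, 0, 0)ᵀ.
Then v_2 = N · v_3 = (-12, -18, 0, 6)ᵀ.
Then v_1 = N · v_2 = (-6, -18, 12, 12)ᵀ.

Sanity check: (A − (-4)·I) v_1 = (0, 0, 0, 0)ᵀ = 0. ✓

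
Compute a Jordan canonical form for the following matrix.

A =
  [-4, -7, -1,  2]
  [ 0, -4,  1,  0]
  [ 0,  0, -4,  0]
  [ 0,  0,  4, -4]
J_3(-4) ⊕ J_1(-4)

The characteristic polynomial is
  det(x·I − A) = x^4 + 16*x^3 + 96*x^2 + 256*x + 256 = (x + 4)^4

Eigenvalues and multiplicities (the geometric multiplicity of λ is n − rank(A − λI), which equals the number of Jordan blocks for λ):
  λ = -4: algebraic multiplicity = 4, geometric multiplicity = 2

Determining the block sizes for each eigenvalue:
  λ = -4: with am = 4 and gm = 2, the partition is not yet determined (e.g. several partitions of 4 into 2 parts exist). Let N = A − (-4)·I. Computing rank(N^1) = 2, rank(N^2) = 1, rank(N^3) = 0; the number of blocks of size ≥ j is rank(N^{j−1}) − rank(N^j), giving [2, 1, 1]. So we have 1 block(s) of size 3, 1 block(s) of size 1 → block sizes [3, 1]

Assembling the blocks gives a Jordan form
J =
  [-4,  1,  0,  0]
  [ 0, -4,  1,  0]
  [ 0,  0, -4,  0]
  [ 0,  0,  0, -4]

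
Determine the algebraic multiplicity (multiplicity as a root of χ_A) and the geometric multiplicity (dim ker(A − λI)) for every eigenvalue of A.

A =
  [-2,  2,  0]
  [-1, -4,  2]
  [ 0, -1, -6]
λ = -4: alg = 3, geom = 1

Step 1 — factor the characteristic polynomial to read off the algebraic multiplicities:
  χ_A(x) = (x + 4)^3

Step 2 — compute geometric multiplicities via the rank-nullity identity g(λ) = n − rank(A − λI):
  rank(A − (-4)·I) = 2, so dim ker(A − (-4)·I) = n − 2 = 1

Summary:
  λ = -4: algebraic multiplicity = 3, geometric multiplicity = 1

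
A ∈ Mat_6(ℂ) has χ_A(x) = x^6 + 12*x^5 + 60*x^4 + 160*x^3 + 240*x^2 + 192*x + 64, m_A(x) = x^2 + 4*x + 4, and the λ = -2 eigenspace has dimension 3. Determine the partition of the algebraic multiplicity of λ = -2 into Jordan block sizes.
Block sizes for λ = -2: [2, 2, 2]

Step 1 — from the characteristic polynomial, algebraic multiplicity of λ = -2 is 6. From dim ker(A − (-2)·I) = 3, there are exactly 3 Jordan blocks for λ = -2.
Step 2 — from the minimal polynomial, the factor (x + 2)^2 tells us the largest block for λ = -2 has size 2.
Step 3 — with total size 6, 3 blocks, and largest block 2, the block sizes (in nonincreasing order) are [2, 2, 2].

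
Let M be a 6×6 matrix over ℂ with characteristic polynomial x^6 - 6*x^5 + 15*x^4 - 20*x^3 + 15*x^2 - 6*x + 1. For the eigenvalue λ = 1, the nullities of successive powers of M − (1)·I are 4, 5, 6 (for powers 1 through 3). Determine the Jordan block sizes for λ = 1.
Block sizes for λ = 1: [3, 1, 1, 1]

From the dimensions of kernels of powers, the number of Jordan blocks of size at least j is d_j − d_{j−1} where d_j = dim ker(N^j) (with d_0 = 0). Computing the differences gives [4, 1, 1].
The number of blocks of size exactly k is (#blocks of size ≥ k) − (#blocks of size ≥ k + 1), so the partition is: 3 block(s) of size 1, 1 block(s) of size 3.
In nonincreasing order the block sizes are [3, 1, 1, 1].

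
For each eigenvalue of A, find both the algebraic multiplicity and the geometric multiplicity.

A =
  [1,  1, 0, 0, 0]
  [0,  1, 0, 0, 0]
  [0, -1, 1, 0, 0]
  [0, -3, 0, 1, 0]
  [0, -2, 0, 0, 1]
λ = 1: alg = 5, geom = 4

Step 1 — factor the characteristic polynomial to read off the algebraic multiplicities:
  χ_A(x) = (x - 1)^5

Step 2 — compute geometric multiplicities via the rank-nullity identity g(λ) = n − rank(A − λI):
  rank(A − (1)·I) = 1, so dim ker(A − (1)·I) = n − 1 = 4

Summary:
  λ = 1: algebraic multiplicity = 5, geometric multiplicity = 4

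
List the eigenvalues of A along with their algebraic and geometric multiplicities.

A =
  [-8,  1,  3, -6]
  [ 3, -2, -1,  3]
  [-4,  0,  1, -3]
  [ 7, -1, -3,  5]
λ = -1: alg = 4, geom = 2

Step 1 — factor the characteristic polynomial to read off the algebraic multiplicities:
  χ_A(x) = (x + 1)^4

Step 2 — compute geometric multiplicities via the rank-nullity identity g(λ) = n − rank(A − λI):
  rank(A − (-1)·I) = 2, so dim ker(A − (-1)·I) = n − 2 = 2

Summary:
  λ = -1: algebraic multiplicity = 4, geometric multiplicity = 2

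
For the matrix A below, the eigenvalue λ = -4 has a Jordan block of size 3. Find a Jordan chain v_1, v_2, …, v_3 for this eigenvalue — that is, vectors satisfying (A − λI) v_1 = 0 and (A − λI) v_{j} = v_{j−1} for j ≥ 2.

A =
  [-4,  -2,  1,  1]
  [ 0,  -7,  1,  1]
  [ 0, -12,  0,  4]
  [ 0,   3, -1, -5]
A Jordan chain for λ = -4 of length 3:
v_1 = (-3, 0, 0, 0)ᵀ
v_2 = (-2, -3, -12, 3)ᵀ
v_3 = (0, 1, 0, 0)ᵀ

Let N = A − (-4)·I. We want v_3 with N^3 v_3 = 0 but N^2 v_3 ≠ 0; then v_{j-1} := N · v_j for j = 3, …, 2.

Pick v_3 = (0, 1, 0, 0)ᵀ.
Then v_2 = N · v_3 = (-2, -3, -12, 3)ᵀ.
Then v_1 = N · v_2 = (-3, 0, 0, 0)ᵀ.

Sanity check: (A − (-4)·I) v_1 = (0, 0, 0, 0)ᵀ = 0. ✓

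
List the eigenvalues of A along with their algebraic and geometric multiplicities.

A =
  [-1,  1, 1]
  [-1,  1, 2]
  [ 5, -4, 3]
λ = 1: alg = 3, geom = 1

Step 1 — factor the characteristic polynomial to read off the algebraic multiplicities:
  χ_A(x) = (x - 1)^3

Step 2 — compute geometric multiplicities via the rank-nullity identity g(λ) = n − rank(A − λI):
  rank(A − (1)·I) = 2, so dim ker(A − (1)·I) = n − 2 = 1

Summary:
  λ = 1: algebraic multiplicity = 3, geometric multiplicity = 1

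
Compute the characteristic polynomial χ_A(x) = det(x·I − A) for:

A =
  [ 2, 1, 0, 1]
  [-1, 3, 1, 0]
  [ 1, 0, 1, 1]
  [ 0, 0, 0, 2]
x^4 - 8*x^3 + 24*x^2 - 32*x + 16

Expanding det(x·I − A) (e.g. by cofactor expansion or by noting that A is similar to its Jordan form J, which has the same characteristic polynomial as A) gives
  χ_A(x) = x^4 - 8*x^3 + 24*x^2 - 32*x + 16
which factors as (x - 2)^4. The eigenvalues (with algebraic multiplicities) are λ = 2 with multiplicity 4.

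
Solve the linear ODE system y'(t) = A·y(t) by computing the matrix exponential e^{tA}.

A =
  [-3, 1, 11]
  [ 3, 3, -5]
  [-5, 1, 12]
e^{tA} =
  [-3*t^2*exp(4*t)/2 - 7*t*exp(4*t) + exp(4*t), 3*t^2*exp(4*t)/2 + t*exp(4*t), 3*t^2*exp(4*t) + 11*t*exp(4*t)]
  [t^2*exp(4*t)/2 + 3*t*exp(4*t), -t^2*exp(4*t)/2 - t*exp(4*t) + exp(4*t), -t^2*exp(4*t) - 5*t*exp(4*t)]
  [-t^2*exp(4*t) - 5*t*exp(4*t), t^2*exp(4*t) + t*exp(4*t), 2*t^2*exp(4*t) + 8*t*exp(4*t) + exp(4*t)]

Strategy: write A = P · J · P⁻¹ where J is a Jordan canonical form, so e^{tA} = P · e^{tJ} · P⁻¹, and e^{tJ} can be computed block-by-block.

A has Jordan form
J =
  [4, 1, 0]
  [0, 4, 1]
  [0, 0, 4]
(up to reordering of blocks).

Per-block formulas:
  For a 3×3 Jordan block J_3(4): exp(t · J_3(4)) = e^(4t)·(I + t·N + (t^2/2)·N^2), where N is the 3×3 nilpotent shift.

After assembling e^{tJ} and conjugating by P, we get:

e^{tA} =
  [-3*t^2*exp(4*t)/2 - 7*t*exp(4*t) + exp(4*t), 3*t^2*exp(4*t)/2 + t*exp(4*t), 3*t^2*exp(4*t) + 11*t*exp(4*t)]
  [t^2*exp(4*t)/2 + 3*t*exp(4*t), -t^2*exp(4*t)/2 - t*exp(4*t) + exp(4*t), -t^2*exp(4*t) - 5*t*exp(4*t)]
  [-t^2*exp(4*t) - 5*t*exp(4*t), t^2*exp(4*t) + t*exp(4*t), 2*t^2*exp(4*t) + 8*t*exp(4*t) + exp(4*t)]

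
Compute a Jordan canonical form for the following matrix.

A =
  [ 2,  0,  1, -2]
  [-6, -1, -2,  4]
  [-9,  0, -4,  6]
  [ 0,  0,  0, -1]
J_2(-1) ⊕ J_1(-1) ⊕ J_1(-1)

The characteristic polynomial is
  det(x·I − A) = x^4 + 4*x^3 + 6*x^2 + 4*x + 1 = (x + 1)^4

Eigenvalues and multiplicities (the geometric multiplicity of λ is n − rank(A − λI), which equals the number of Jordan blocks for λ):
  λ = -1: algebraic multiplicity = 4, geometric multiplicity = 3

Determining the block sizes for each eigenvalue:
  λ = -1: 3 blocks summing to 4 forces exactly one block of size 2 and the rest size 1 → block sizes [2, 1, 1]

Assembling the blocks gives a Jordan form
J =
  [-1,  1,  0,  0]
  [ 0, -1,  0,  0]
  [ 0,  0, -1,  0]
  [ 0,  0,  0, -1]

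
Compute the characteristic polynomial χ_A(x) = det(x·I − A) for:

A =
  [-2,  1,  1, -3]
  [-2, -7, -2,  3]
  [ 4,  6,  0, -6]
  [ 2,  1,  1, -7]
x^4 + 16*x^3 + 96*x^2 + 256*x + 256

Expanding det(x·I − A) (e.g. by cofactor expansion or by noting that A is similar to its Jordan form J, which has the same characteristic polynomial as A) gives
  χ_A(x) = x^4 + 16*x^3 + 96*x^2 + 256*x + 256
which factors as (x + 4)^4. The eigenvalues (with algebraic multiplicities) are λ = -4 with multiplicity 4.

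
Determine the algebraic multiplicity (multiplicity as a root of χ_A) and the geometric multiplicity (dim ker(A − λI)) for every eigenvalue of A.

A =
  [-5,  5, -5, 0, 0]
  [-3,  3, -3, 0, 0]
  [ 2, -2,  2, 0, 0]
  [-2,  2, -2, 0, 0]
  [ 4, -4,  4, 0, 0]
λ = 0: alg = 5, geom = 4

Step 1 — factor the characteristic polynomial to read off the algebraic multiplicities:
  χ_A(x) = x^5

Step 2 — compute geometric multiplicities via the rank-nullity identity g(λ) = n − rank(A − λI):
  rank(A − (0)·I) = 1, so dim ker(A − (0)·I) = n − 1 = 4

Summary:
  λ = 0: algebraic multiplicity = 5, geometric multiplicity = 4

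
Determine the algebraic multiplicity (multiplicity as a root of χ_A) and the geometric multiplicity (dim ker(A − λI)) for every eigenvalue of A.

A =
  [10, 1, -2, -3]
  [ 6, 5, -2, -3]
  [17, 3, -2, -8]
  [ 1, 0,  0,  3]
λ = 4: alg = 4, geom = 2

Step 1 — factor the characteristic polynomial to read off the algebraic multiplicities:
  χ_A(x) = (x - 4)^4

Step 2 — compute geometric multiplicities via the rank-nullity identity g(λ) = n − rank(A − λI):
  rank(A − (4)·I) = 2, so dim ker(A − (4)·I) = n − 2 = 2

Summary:
  λ = 4: algebraic multiplicity = 4, geometric multiplicity = 2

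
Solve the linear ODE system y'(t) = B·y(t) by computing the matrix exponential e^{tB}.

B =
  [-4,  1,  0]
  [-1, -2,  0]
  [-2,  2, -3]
e^{tB} =
  [-t*exp(-3*t) + exp(-3*t), t*exp(-3*t), 0]
  [-t*exp(-3*t), t*exp(-3*t) + exp(-3*t), 0]
  [-2*t*exp(-3*t), 2*t*exp(-3*t), exp(-3*t)]

Strategy: write B = P · J · P⁻¹ where J is a Jordan canonical form, so e^{tB} = P · e^{tJ} · P⁻¹, and e^{tJ} can be computed block-by-block.

B has Jordan form
J =
  [-3,  1,  0]
  [ 0, -3,  0]
  [ 0,  0, -3]
(up to reordering of blocks).

Per-block formulas:
  For a 2×2 Jordan block J_2(-3): exp(t · J_2(-3)) = e^(-3t)·(I + t·N), where N is the 2×2 nilpotent shift.
  For a 1×1 block at λ = -3: exp(t · [-3]) = [e^(-3t)].

After assembling e^{tJ} and conjugating by P, we get:

e^{tB} =
  [-t*exp(-3*t) + exp(-3*t), t*exp(-3*t), 0]
  [-t*exp(-3*t), t*exp(-3*t) + exp(-3*t), 0]
  [-2*t*exp(-3*t), 2*t*exp(-3*t), exp(-3*t)]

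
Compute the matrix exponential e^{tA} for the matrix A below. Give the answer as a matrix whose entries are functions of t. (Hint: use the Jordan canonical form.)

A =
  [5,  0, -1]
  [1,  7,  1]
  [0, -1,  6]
e^{tA} =
  [t^2*exp(6*t)/2 - t*exp(6*t) + exp(6*t), t^2*exp(6*t)/2, t^2*exp(6*t)/2 - t*exp(6*t)]
  [t*exp(6*t), t*exp(6*t) + exp(6*t), t*exp(6*t)]
  [-t^2*exp(6*t)/2, -t^2*exp(6*t)/2 - t*exp(6*t), -t^2*exp(6*t)/2 + exp(6*t)]

Strategy: write A = P · J · P⁻¹ where J is a Jordan canonical form, so e^{tA} = P · e^{tJ} · P⁻¹, and e^{tJ} can be computed block-by-block.

A has Jordan form
J =
  [6, 1, 0]
  [0, 6, 1]
  [0, 0, 6]
(up to reordering of blocks).

Per-block formulas:
  For a 3×3 Jordan block J_3(6): exp(t · J_3(6)) = e^(6t)·(I + t·N + (t^2/2)·N^2), where N is the 3×3 nilpotent shift.

After assembling e^{tJ} and conjugating by P, we get:

e^{tA} =
  [t^2*exp(6*t)/2 - t*exp(6*t) + exp(6*t), t^2*exp(6*t)/2, t^2*exp(6*t)/2 - t*exp(6*t)]
  [t*exp(6*t), t*exp(6*t) + exp(6*t), t*exp(6*t)]
  [-t^2*exp(6*t)/2, -t^2*exp(6*t)/2 - t*exp(6*t), -t^2*exp(6*t)/2 + exp(6*t)]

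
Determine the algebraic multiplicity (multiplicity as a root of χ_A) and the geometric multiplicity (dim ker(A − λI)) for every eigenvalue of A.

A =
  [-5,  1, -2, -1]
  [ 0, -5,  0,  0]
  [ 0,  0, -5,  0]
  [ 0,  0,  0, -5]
λ = -5: alg = 4, geom = 3

Step 1 — factor the characteristic polynomial to read off the algebraic multiplicities:
  χ_A(x) = (x + 5)^4

Step 2 — compute geometric multiplicities via the rank-nullity identity g(λ) = n − rank(A − λI):
  rank(A − (-5)·I) = 1, so dim ker(A − (-5)·I) = n − 1 = 3

Summary:
  λ = -5: algebraic multiplicity = 4, geometric multiplicity = 3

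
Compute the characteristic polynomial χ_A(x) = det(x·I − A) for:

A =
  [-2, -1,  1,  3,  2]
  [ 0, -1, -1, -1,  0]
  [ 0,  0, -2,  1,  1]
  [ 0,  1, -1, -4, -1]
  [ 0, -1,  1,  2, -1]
x^5 + 10*x^4 + 40*x^3 + 80*x^2 + 80*x + 32

Expanding det(x·I − A) (e.g. by cofactor expansion or by noting that A is similar to its Jordan form J, which has the same characteristic polynomial as A) gives
  χ_A(x) = x^5 + 10*x^4 + 40*x^3 + 80*x^2 + 80*x + 32
which factors as (x + 2)^5. The eigenvalues (with algebraic multiplicities) are λ = -2 with multiplicity 5.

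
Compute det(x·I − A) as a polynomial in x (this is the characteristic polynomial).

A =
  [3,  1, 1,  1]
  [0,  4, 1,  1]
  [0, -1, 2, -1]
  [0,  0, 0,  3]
x^4 - 12*x^3 + 54*x^2 - 108*x + 81

Expanding det(x·I − A) (e.g. by cofactor expansion or by noting that A is similar to its Jordan form J, which has the same characteristic polynomial as A) gives
  χ_A(x) = x^4 - 12*x^3 + 54*x^2 - 108*x + 81
which factors as (x - 3)^4. The eigenvalues (with algebraic multiplicities) are λ = 3 with multiplicity 4.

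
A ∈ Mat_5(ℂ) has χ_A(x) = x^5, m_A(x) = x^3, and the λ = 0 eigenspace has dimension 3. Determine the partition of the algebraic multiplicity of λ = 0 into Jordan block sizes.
Block sizes for λ = 0: [3, 1, 1]

Step 1 — from the characteristic polynomial, algebraic multiplicity of λ = 0 is 5. From dim ker(A − (0)·I) = 3, there are exactly 3 Jordan blocks for λ = 0.
Step 2 — from the minimal polynomial, the factor (x − 0)^3 tells us the largest block for λ = 0 has size 3.
Step 3 — with total size 5, 3 blocks, and largest block 3, the block sizes (in nonincreasing order) are [3, 1, 1].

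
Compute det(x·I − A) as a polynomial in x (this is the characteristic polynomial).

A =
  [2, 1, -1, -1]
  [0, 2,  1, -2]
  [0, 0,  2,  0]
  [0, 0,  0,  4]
x^4 - 10*x^3 + 36*x^2 - 56*x + 32

Expanding det(x·I − A) (e.g. by cofactor expansion or by noting that A is similar to its Jordan form J, which has the same characteristic polynomial as A) gives
  χ_A(x) = x^4 - 10*x^3 + 36*x^2 - 56*x + 32
which factors as (x - 4)*(x - 2)^3. The eigenvalues (with algebraic multiplicities) are λ = 2 with multiplicity 3, λ = 4 with multiplicity 1.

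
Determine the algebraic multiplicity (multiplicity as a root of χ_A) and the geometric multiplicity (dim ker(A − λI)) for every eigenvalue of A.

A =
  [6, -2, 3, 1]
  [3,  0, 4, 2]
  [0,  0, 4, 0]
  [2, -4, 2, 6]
λ = 4: alg = 4, geom = 2

Step 1 — factor the characteristic polynomial to read off the algebraic multiplicities:
  χ_A(x) = (x - 4)^4

Step 2 — compute geometric multiplicities via the rank-nullity identity g(λ) = n − rank(A − λI):
  rank(A − (4)·I) = 2, so dim ker(A − (4)·I) = n − 2 = 2

Summary:
  λ = 4: algebraic multiplicity = 4, geometric multiplicity = 2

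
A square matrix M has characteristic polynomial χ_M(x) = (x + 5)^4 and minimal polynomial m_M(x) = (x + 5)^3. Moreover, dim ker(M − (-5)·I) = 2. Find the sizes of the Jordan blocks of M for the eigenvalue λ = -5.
Block sizes for λ = -5: [3, 1]

Step 1 — from the characteristic polynomial, algebraic multiplicity of λ = -5 is 4. From dim ker(M − (-5)·I) = 2, there are exactly 2 Jordan blocks for λ = -5.
Step 2 — from the minimal polynomial, the factor (x + 5)^3 tells us the largest block for λ = -5 has size 3.
Step 3 — with total size 4, 2 blocks, and largest block 3, the block sizes (in nonincreasing order) are [3, 1].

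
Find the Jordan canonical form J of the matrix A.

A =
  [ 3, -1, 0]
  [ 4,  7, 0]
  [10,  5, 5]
J_2(5) ⊕ J_1(5)

The characteristic polynomial is
  det(x·I − A) = x^3 - 15*x^2 + 75*x - 125 = (x - 5)^3

Eigenvalues and multiplicities (the geometric multiplicity of λ is n − rank(A − λI), which equals the number of Jordan blocks for λ):
  λ = 5: algebraic multiplicity = 3, geometric multiplicity = 2

Determining the block sizes for each eigenvalue:
  λ = 5: 2 blocks summing to 3 forces exactly one block of size 2 and the rest size 1 → block sizes [2, 1]

Assembling the blocks gives a Jordan form
J =
  [5, 1, 0]
  [0, 5, 0]
  [0, 0, 5]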